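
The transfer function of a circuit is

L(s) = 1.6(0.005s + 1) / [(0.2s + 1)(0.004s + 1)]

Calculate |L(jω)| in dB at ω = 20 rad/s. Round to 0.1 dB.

-8.2 dB

At ω = 20 rad/s:
zero (1 + j20·0.005) = 1 + j0.1 → |·| ≈ 1.005, ∠ ≈ 5.71°
pole (1 + j20·0.2) = 1 + j4 → |·| ≈ 4.1231, ∠ ≈ 75.96°
pole (1 + j20·0.004) = 1 + j0.08 → |·| ≈ 1.0032, ∠ ≈ 4.57°
|L| = 1.6 · 1.005 / (4.1231 · 1.0032) ≈ 0.38875
Gain = 20 log₁₀(0.38875) ≈ -8.21 dB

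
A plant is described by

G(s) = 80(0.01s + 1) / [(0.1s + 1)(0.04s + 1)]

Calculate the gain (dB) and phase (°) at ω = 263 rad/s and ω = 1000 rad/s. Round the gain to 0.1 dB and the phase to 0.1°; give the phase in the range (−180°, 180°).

ω = 263: -1.8 dB, -103.2°; ω = 1000: -13.9 dB, -93.7°

At ω = 263 rad/s:
zero (1 + j263·0.01) = 1 + j2.63 → |·| ≈ 2.8137, ∠ ≈ 69.18°
pole (1 + j263·0.1) = 1 + j26.3 → |·| ≈ 26.319, ∠ ≈ 87.82°
pole (1 + j263·0.04) = 1 + j10.52 → |·| ≈ 10.567, ∠ ≈ 84.57°
|G| = 80 · 2.8137 / (26.319 · 10.567) ≈ 0.80937
Gain = 20 log₁₀(0.80937) ≈ -1.84 dB
∠G = (69.18°) − (87.82° + 84.57°) = -103.21°

At ω = 1000 rad/s:
zero (1 + j1000·0.01) = 1 + j10 → |·| ≈ 10.05, ∠ ≈ 84.29°
pole (1 + j1000·0.1) = 1 + j100 → |·| ≈ 100, ∠ ≈ 89.43°
pole (1 + j1000·0.04) = 1 + j40 → |·| ≈ 40.012, ∠ ≈ 88.57°
|G| = 80 · 10.05 / (100 · 40.012) ≈ 0.20094
Gain = 20 log₁₀(0.20094) ≈ -13.94 dB
∠G = (84.29°) − (89.43° + 88.57°) = -93.71°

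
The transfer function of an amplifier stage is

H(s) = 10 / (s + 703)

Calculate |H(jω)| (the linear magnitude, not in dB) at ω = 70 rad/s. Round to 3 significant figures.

At s = jω = j70:
pole (s+703): 703 + j70 → |·| = √(703²+70²) = √499109 ≈ 706.48, ∠ = arctan(70/703) ≈ 5.69°
|H| = 10 / 706.48 ≈ 0.014155

0.0142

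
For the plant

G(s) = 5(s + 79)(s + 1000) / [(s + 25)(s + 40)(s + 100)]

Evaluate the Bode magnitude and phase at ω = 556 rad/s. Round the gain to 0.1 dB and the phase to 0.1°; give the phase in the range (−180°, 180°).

-34.7 dB, -142.1°

At s = jω = j556:
zero (s+79): 79 + j556 → |·| = √(79²+556²) = √315377 ≈ 561.58, ∠ = arctan(556/79) ≈ 81.91°
zero (s+1000): 1000 + j556 → |·| = √(1000²+556²) = √1309136 ≈ 1144.2, ∠ = arctan(556/1000) ≈ 29.07°
pole (s+25): 25 + j556 → |·| = √(25²+556²) = √309761 ≈ 556.56, ∠ = arctan(556/25) ≈ 87.43°
pole (s+40): 40 + j556 → |·| = √(40²+556²) = √310736 ≈ 557.44, ∠ = arctan(556/40) ≈ 85.89°
pole (s+100): 100 + j556 → |·| = √(100²+556²) = √319136 ≈ 564.92, ∠ = arctan(556/100) ≈ 79.80°
|G| = 5 · 6.4256e+05 / 1.7527e+08 ≈ 0.018331
Gain = 20 log₁₀(0.018331) ≈ -34.74 dB
∠G = 110.98° − 253.12° = -142.14°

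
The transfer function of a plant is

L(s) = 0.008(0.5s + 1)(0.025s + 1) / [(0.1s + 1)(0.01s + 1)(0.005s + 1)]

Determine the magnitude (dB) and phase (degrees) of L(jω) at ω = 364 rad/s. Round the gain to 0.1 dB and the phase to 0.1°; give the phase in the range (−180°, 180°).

-26.6 dB, -50.9°

At ω = 364 rad/s:
zero (1 + j364·0.5) = 1 + j182 → |·| ≈ 182, ∠ ≈ 89.69°
zero (1 + j364·0.025) = 1 + j9.1 → |·| ≈ 9.1548, ∠ ≈ 83.73°
pole (1 + j364·0.1) = 1 + j36.4 → |·| ≈ 36.414, ∠ ≈ 88.43°
pole (1 + j364·0.01) = 1 + j3.64 → |·| ≈ 3.7749, ∠ ≈ 74.64°
pole (1 + j364·0.005) = 1 + j1.82 → |·| ≈ 2.0766, ∠ ≈ 61.21°
|L| = 0.008 · 182 · 9.1548 / (36.414 · 3.7749 · 2.0766) ≈ 0.046696
Gain = 20 log₁₀(0.046696) ≈ -26.61 dB
∠L = (89.69° + 83.73°) − (88.43° + 74.64° + 61.21°) = -50.86°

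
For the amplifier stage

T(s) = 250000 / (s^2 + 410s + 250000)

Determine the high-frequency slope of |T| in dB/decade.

-40 dB/decade

Each pole contributes −20 dB/decade at high frequency; each zero contributes +20 dB/decade.
Net: 0 zero(s) − 2 pole(s) → -40 dB/decade.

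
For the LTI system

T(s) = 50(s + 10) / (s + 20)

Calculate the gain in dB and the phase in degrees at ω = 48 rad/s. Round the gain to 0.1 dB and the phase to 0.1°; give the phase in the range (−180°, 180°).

At s = jω = j48:
zero (s+10): 10 + j48 → |·| = √(10²+48²) = √2404 ≈ 49.031, ∠ = arctan(48/10) ≈ 78.23°
pole (s+20): 20 + j48 → |·| = √(20²+48²) = √2704 ≈ 52, ∠ = arctan(48/20) ≈ 67.38°
|T| = 50 · 49.031 / 52 ≈ 47.145
Gain = 20 log₁₀(47.145) ≈ 33.47 dB
∠T = 78.23° − 67.38° = 10.85°

33.5 dB, 10.9°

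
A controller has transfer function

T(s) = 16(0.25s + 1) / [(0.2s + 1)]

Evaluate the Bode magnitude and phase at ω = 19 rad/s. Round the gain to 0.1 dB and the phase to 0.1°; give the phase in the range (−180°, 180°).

At ω = 19 rad/s:
zero (1 + j19·0.25) = 1 + j4.75 → |·| ≈ 4.8541, ∠ ≈ 78.11°
pole (1 + j19·0.2) = 1 + j3.8 → |·| ≈ 3.9294, ∠ ≈ 75.26°
|T| = 16 · 4.8541 / (3.9294) ≈ 19.765
Gain = 20 log₁₀(19.765) ≈ 25.92 dB
∠T = (78.11°) − (75.26°) = 2.85°

25.9 dB, 2.9°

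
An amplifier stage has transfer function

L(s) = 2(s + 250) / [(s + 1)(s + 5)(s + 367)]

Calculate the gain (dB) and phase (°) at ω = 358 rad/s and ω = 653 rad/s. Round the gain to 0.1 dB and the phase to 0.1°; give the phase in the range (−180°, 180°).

At s = jω = j358:
zero (s+250): 250 + j358 → |·| = √(250²+358²) = √190664 ≈ 436.65, ∠ = arctan(358/250) ≈ 55.07°
pole (s+1): 1 + j358 → |·| = √(1²+358²) = √128165 ≈ 358, ∠ = arctan(358/1) ≈ 89.84°
pole (s+5): 5 + j358 → |·| = √(5²+358²) = √128189 ≈ 358.03, ∠ = arctan(358/5) ≈ 89.20°
pole (s+367): 367 + j358 → |·| = √(367²+358²) = √262853 ≈ 512.69, ∠ = arctan(358/367) ≈ 44.29°
|L| = 2 · 436.65 / 6.5714e+07 ≈ 1.3289e-05
Gain = 20 log₁₀(1.3289e-05) ≈ -97.53 dB
∠L = 55.07° − 223.33° = -168.26°

At s = jω = j653:
zero (s+250): 250 + j653 → |·| = √(250²+653²) = √488909 ≈ 699.22, ∠ = arctan(653/250) ≈ 69.05°
pole (s+1): 1 + j653 → |·| = √(1²+653²) = √426410 ≈ 653, ∠ = arctan(653/1) ≈ 89.91°
pole (s+5): 5 + j653 → |·| = √(5²+653²) = √426434 ≈ 653.02, ∠ = arctan(653/5) ≈ 89.56°
pole (s+367): 367 + j653 → |·| = √(367²+653²) = √561098 ≈ 749.06, ∠ = arctan(653/367) ≈ 60.66°
|L| = 2 · 699.22 / 3.1942e+08 ≈ 4.3781e-06
Gain = 20 log₁₀(4.3781e-06) ≈ -107.17 dB
∠L = 69.05° − 240.13° = -171.08°

ω = 358: -97.5 dB, -168.3°; ω = 653: -107.2 dB, -171.1°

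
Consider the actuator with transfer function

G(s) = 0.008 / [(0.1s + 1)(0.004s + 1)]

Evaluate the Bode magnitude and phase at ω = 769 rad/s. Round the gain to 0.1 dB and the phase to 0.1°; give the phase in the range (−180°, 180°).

At ω = 769 rad/s:
pole (1 + j769·0.1) = 1 + j76.9 → |·| ≈ 76.907, ∠ ≈ 89.25°
pole (1 + j769·0.004) = 1 + j3.076 → |·| ≈ 3.2345, ∠ ≈ 71.99°
|G| = 0.008 · 1 / (76.907 · 3.2345) ≈ 3.216e-05
Gain = 20 log₁₀(3.216e-05) ≈ -89.85 dB
∠G = (0°) − (89.25° + 71.99°) = -161.24°

-89.9 dB, -161.2°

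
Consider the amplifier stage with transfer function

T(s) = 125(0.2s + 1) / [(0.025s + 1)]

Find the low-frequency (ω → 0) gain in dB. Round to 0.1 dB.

41.9 dB

T(0) = 125 · 1 / 1 = 125
20 log₁₀(125) ≈ 41.94 dB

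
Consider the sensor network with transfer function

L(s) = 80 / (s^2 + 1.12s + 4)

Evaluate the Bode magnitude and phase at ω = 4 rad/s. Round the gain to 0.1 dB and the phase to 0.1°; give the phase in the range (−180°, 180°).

At s = jω = j4:
quadratic: (j4)² + 1.12·j4 + 4 = -12 + j4.48 → |·| ≈ 12.809, ∠ ≈ 159.53°
|L| = 80 / 12.809 ≈ 6.2456
Gain = 20 log₁₀(6.2456) ≈ 15.91 dB
∠L = 0.00° − 159.53° = -159.53°

15.9 dB, -159.5°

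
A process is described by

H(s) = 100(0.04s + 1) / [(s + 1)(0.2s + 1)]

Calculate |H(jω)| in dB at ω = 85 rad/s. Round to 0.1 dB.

At ω = 85 rad/s:
zero (1 + j85·0.04) = 1 + j3.4 → |·| ≈ 3.544, ∠ ≈ 73.61°
pole (1 + j85·1) = 1 + j85 → |·| ≈ 85.006, ∠ ≈ 89.33°
pole (1 + j85·0.2) = 1 + j17 → |·| ≈ 17.029, ∠ ≈ 86.63°
|H| = 100 · 3.544 / (85.006 · 17.029) ≈ 0.24482
Gain = 20 log₁₀(0.24482) ≈ -12.22 dB

-12.2 dB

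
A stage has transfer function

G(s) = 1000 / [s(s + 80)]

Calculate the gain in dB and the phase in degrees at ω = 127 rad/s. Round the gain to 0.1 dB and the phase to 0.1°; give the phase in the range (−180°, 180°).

At s = jω = j127:
pole (s+80): 80 + j127 → |·| = √(80²+127²) = √22529 ≈ 150.1, ∠ = arctan(127/80) ≈ 57.79°
pole at origin: |s| = 127, ∠ = 90.00° (in denominator)
|G| = 1000 / 19063 ≈ 0.052458
Gain = 20 log₁₀(0.052458) ≈ -25.60 dB
∠G = 0.00° − 147.79° = -147.79°

-25.6 dB, -147.8°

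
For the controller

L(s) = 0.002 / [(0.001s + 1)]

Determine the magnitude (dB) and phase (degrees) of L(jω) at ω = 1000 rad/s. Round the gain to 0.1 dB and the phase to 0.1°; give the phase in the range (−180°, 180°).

-57.0 dB, -45.0°

At ω = 1000 rad/s:
pole (1 + j1000·0.001) = 1 + j1 → |·| ≈ 1.4142, ∠ ≈ 45.00°
|L| = 0.002 · 1 / (1.4142) ≈ 0.0014142
Gain = 20 log₁₀(0.0014142) ≈ -56.99 dB
∠L = (0°) − (45.00°) = -45.00°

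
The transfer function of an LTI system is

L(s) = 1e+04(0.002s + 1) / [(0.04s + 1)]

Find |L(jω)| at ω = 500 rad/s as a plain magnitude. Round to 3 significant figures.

At ω = 500 rad/s:
zero (1 + j500·0.002) = 1 + j1 → |·| ≈ 1.4142, ∠ ≈ 45.00°
pole (1 + j500·0.04) = 1 + j20 → |·| ≈ 20.025, ∠ ≈ 87.14°
|L| = 1e+04 · 1.4142 / (20.025) ≈ 706.22

706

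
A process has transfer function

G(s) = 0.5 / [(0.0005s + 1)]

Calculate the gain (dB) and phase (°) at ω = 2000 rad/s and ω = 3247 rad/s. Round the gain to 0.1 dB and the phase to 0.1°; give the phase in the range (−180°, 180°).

At ω = 2000 rad/s:
pole (1 + j2000·0.0005) = 1 + j1 → |·| ≈ 1.4142, ∠ ≈ 45.00°
|G| = 0.5 · 1 / (1.4142) ≈ 0.35356
Gain = 20 log₁₀(0.35356) ≈ -9.03 dB
∠G = (0°) − (45.00°) = -45.00°

At ω = 3247 rad/s:
pole (1 + j3247·0.0005) = 1 + j1.6235 → |·| ≈ 1.9068, ∠ ≈ 58.37°
|G| = 0.5 · 1 / (1.9068) ≈ 0.26222
Gain = 20 log₁₀(0.26222) ≈ -11.63 dB
∠G = (0°) − (58.37°) = -58.37°

ω = 2000: -9.0 dB, -45.0°; ω = 3247: -11.6 dB, -58.4°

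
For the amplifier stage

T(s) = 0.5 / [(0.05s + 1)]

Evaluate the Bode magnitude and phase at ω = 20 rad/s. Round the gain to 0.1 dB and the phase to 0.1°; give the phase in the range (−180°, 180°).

-9.0 dB, -45.0°

At ω = 20 rad/s:
pole (1 + j20·0.05) = 1 + j1 → |·| ≈ 1.4142, ∠ ≈ 45.00°
|T| = 0.5 · 1 / (1.4142) ≈ 0.35356
Gain = 20 log₁₀(0.35356) ≈ -9.03 dB
∠T = (0°) − (45.00°) = -45.00°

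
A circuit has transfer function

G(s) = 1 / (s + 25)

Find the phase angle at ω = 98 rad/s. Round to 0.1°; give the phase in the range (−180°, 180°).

-75.7°

Substitute s = j98:
Numerator: 1 = 1 + j0
Denominator: (j98) + 25 = 25 + j98
|N| = √(1² + 0²) ≈ 1, ∠N ≈ 0.00°
|D| = √(25² + 98²) ≈ 101.14, ∠D ≈ 75.69°
∠G = 0.00° − 75.69° = -75.69°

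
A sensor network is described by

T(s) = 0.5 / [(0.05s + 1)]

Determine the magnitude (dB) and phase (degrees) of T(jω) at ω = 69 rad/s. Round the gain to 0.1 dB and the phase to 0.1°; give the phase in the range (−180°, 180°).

-17.1 dB, -73.8°

At ω = 69 rad/s:
pole (1 + j69·0.05) = 1 + j3.45 → |·| ≈ 3.592, ∠ ≈ 73.84°
|T| = 0.5 · 1 / (3.592) ≈ 0.1392
Gain = 20 log₁₀(0.1392) ≈ -17.13 dB
∠T = (0°) − (73.84°) = -73.84°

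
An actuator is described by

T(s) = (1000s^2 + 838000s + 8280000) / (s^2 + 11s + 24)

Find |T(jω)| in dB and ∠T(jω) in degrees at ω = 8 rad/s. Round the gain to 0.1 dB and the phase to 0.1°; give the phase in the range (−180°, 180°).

Substitute s = j8:
Numerator: 1000(j8)^2 + 838000(j8) + 8280000 = 8216000 + j6704000
Denominator: (j8)^2 + 11(j8) + 24 = -40 + j88
|N| = √(8216000² + 6704000²) ≈ 1.0604e+07, ∠N ≈ 39.21°
|D| = √(40² + 88²) ≈ 96.664, ∠D ≈ 114.44°
|T| = 1.0604e+07 / 96.664 ≈ 1.097e+05
Gain = 20 log₁₀(1.097e+05) ≈ 100.80 dB
∠T = 39.21° − 114.44° = -75.23°

100.8 dB, -75.2°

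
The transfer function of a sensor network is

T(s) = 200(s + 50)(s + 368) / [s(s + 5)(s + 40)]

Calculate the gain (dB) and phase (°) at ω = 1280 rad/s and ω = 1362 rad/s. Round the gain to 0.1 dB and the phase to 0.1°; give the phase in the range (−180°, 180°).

ω = 1280: -15.8 dB, -106.3°; ω = 1362: -16.4 dB, -105.3°

At s = jω = j1280:
zero (s+50): 50 + j1280 → |·| = √(50²+1280²) = √1640900 ≈ 1281, ∠ = arctan(1280/50) ≈ 87.76°
zero (s+368): 368 + j1280 → |·| = √(368²+1280²) = √1773824 ≈ 1331.8, ∠ = arctan(1280/368) ≈ 73.96°
pole (s+5): 5 + j1280 → |·| = √(5²+1280²) = √1638425 ≈ 1280, ∠ = arctan(1280/5) ≈ 89.78°
pole (s+40): 40 + j1280 → |·| = √(40²+1280²) = √1640000 ≈ 1280.6, ∠ = arctan(1280/40) ≈ 88.21°
pole at origin: |s| = 1280, ∠ = 90.00° (in denominator)
|T| = 200 · 1.706e+06 / 2.0981e+09 ≈ 0.16262
Gain = 20 log₁₀(0.16262) ≈ -15.78 dB
∠T = 161.72° − 267.99° = -106.27°

At s = jω = j1362:
zero (s+50): 50 + j1362 → |·| = √(50²+1362²) = √1857544 ≈ 1362.9, ∠ = arctan(1362/50) ≈ 87.90°
zero (s+368): 368 + j1362 → |·| = √(368²+1362²) = √1990468 ≈ 1410.8, ∠ = arctan(1362/368) ≈ 74.88°
pole (s+5): 5 + j1362 → |·| = √(5²+1362²) = √1855069 ≈ 1362, ∠ = arctan(1362/5) ≈ 89.79°
pole (s+40): 40 + j1362 → |·| = √(40²+1362²) = √1856644 ≈ 1362.6, ∠ = arctan(1362/40) ≈ 88.32°
pole at origin: |s| = 1362, ∠ = 90.00° (in denominator)
|T| = 200 · 1.9228e+06 / 2.5277e+09 ≈ 0.15214
Gain = 20 log₁₀(0.15214) ≈ -16.36 dB
∠T = 162.78° − 268.11° = -105.33°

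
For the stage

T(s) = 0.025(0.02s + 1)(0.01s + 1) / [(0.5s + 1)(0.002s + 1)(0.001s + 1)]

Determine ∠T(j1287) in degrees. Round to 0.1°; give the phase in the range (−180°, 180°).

At ω = 1287 rad/s:
zero (1 + j1287·0.02) = 1 + j25.74 → |·| ≈ 25.759, ∠ ≈ 87.78°
zero (1 + j1287·0.01) = 1 + j12.87 → |·| ≈ 12.909, ∠ ≈ 85.56°
pole (1 + j1287·0.5) = 1 + j643.5 → |·| ≈ 643.5, ∠ ≈ 89.91°
pole (1 + j1287·0.002) = 1 + j2.574 → |·| ≈ 2.7614, ∠ ≈ 68.77°
pole (1 + j1287·0.001) = 1 + j1.287 → |·| ≈ 1.6298, ∠ ≈ 52.15°
∠T = (87.78° + 85.56°) − (89.91° + 68.77° + 52.15°) = -37.49°

-37.5°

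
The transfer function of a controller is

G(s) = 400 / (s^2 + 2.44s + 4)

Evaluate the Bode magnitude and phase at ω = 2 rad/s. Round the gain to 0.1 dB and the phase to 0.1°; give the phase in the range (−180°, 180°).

38.3 dB, -90.0°

At s = jω = j2:
quadratic: (j2)² + 2.44·j2 + 4 = 0 + j4.88 → |·| ≈ 4.88, ∠ ≈ 90.00°
|G| = 400 / 4.88 ≈ 81.967
Gain = 20 log₁₀(81.967) ≈ 38.27 dB
∠G = 0.00° − 90.00° = -90.00°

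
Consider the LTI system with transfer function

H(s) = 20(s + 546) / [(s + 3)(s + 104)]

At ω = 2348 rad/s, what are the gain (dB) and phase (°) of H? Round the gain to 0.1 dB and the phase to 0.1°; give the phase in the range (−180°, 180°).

At s = jω = j2348:
zero (s+546): 546 + j2348 → |·| = √(546²+2348²) = √5811220 ≈ 2410.6, ∠ = arctan(2348/546) ≈ 76.91°
pole (s+3): 3 + j2348 → |·| = √(3²+2348²) = √5513113 ≈ 2348, ∠ = arctan(2348/3) ≈ 89.93°
pole (s+104): 104 + j2348 → |·| = √(104²+2348²) = √5523920 ≈ 2350.3, ∠ = arctan(2348/104) ≈ 87.46°
|H| = 20 · 2410.6 / 5.5185e+06 ≈ 0.0087364
Gain = 20 log₁₀(0.0087364) ≈ -41.17 dB
∠H = 76.91° − 177.39° = -100.48°

-41.2 dB, -100.5°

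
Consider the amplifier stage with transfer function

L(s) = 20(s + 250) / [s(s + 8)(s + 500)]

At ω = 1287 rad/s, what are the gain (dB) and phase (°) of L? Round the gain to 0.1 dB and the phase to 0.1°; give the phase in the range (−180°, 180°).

-98.8 dB, -169.4°

At s = jω = j1287:
zero (s+250): 250 + j1287 → |·| = √(250²+1287²) = √1718869 ≈ 1311.1, ∠ = arctan(1287/250) ≈ 79.01°
pole (s+8): 8 + j1287 → |·| = √(8²+1287²) = √1656433 ≈ 1287, ∠ = arctan(1287/8) ≈ 89.64°
pole (s+500): 500 + j1287 → |·| = √(500²+1287²) = √1906369 ≈ 1380.7, ∠ = arctan(1287/500) ≈ 68.77°
pole at origin: |s| = 1287, ∠ = 90.00° (in denominator)
|L| = 20 · 1311.1 / 2.2869e+09 ≈ 1.1466e-05
Gain = 20 log₁₀(1.1466e-05) ≈ -98.81 dB
∠L = 79.01° − 248.41° = -169.40°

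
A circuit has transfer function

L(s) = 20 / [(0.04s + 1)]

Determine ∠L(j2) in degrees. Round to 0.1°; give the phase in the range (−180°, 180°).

-4.6°

At ω = 2 rad/s:
pole (1 + j2·0.04) = 1 + j0.08 → |·| ≈ 1.0032, ∠ ≈ 4.57°
∠L = (0°) − (4.57°) = -4.57°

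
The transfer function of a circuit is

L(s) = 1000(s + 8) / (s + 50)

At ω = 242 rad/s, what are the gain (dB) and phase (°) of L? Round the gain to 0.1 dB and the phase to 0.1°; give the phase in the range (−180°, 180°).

59.8 dB, 9.8°

At s = jω = j242:
zero (s+8): 8 + j242 → |·| = √(8²+242²) = √58628 ≈ 242.13, ∠ = arctan(242/8) ≈ 88.11°
pole (s+50): 50 + j242 → |·| = √(50²+242²) = √61064 ≈ 247.11, ∠ = arctan(242/50) ≈ 78.33°
|L| = 1000 · 242.13 / 247.11 ≈ 979.85
Gain = 20 log₁₀(979.85) ≈ 59.82 dB
∠L = 88.11° − 78.33° = 9.78°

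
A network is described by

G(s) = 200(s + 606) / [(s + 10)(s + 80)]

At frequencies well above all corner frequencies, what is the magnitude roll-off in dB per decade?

Each pole contributes −20 dB/decade at high frequency; each zero contributes +20 dB/decade.
Net: 1 zero(s) − 2 pole(s) → -20 dB/decade.

-20 dB/decade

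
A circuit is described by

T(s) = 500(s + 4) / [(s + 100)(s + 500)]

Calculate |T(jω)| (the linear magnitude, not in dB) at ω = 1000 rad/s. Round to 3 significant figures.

At s = jω = j1000:
zero (s+4): 4 + j1000 → |·| = √(4²+1000²) = √1000016 ≈ 1000, ∠ = arctan(1000/4) ≈ 89.77°
pole (s+100): 100 + j1000 → |·| = √(100²+1000²) = √1010000 ≈ 1005, ∠ = arctan(1000/100) ≈ 84.29°
pole (s+500): 500 + j1000 → |·| = √(500²+1000²) = √1250000 ≈ 1118, ∠ = arctan(1000/500) ≈ 63.43°
|T| = 500 · 1000 / 1.1236e+06 ≈ 0.445

0.445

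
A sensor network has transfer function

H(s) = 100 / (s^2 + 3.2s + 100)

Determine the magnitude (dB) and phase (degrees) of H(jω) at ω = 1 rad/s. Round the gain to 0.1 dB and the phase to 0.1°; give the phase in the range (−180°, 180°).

0.1 dB, -1.9°

At s = jω = j1:
quadratic: (j1)² + 3.2·j1 + 100 = 99 + j3.2 → |·| ≈ 99.052, ∠ ≈ 1.85°
|H| = 100 / 99.052 ≈ 1.0096
Gain = 20 log₁₀(1.0096) ≈ 0.08 dB
∠H = 0.00° − 1.85° = -1.85°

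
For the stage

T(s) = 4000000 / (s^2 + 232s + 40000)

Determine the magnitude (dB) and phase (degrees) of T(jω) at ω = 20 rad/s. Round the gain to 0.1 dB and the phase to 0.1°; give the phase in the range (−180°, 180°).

At s = jω = j20:
quadratic: (j20)² + 232·j20 + 40000 = 39600 + j4640 → |·| ≈ 39871, ∠ ≈ 6.68°
|T| = 4000000 / 39871 ≈ 100.32
Gain = 20 log₁₀(100.32) ≈ 40.03 dB
∠T = 0.00° − 6.68° = -6.68°

40.0 dB, -6.7°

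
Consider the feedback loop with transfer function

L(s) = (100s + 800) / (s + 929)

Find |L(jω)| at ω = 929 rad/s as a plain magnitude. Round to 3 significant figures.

70.7

Substitute s = j929:
Numerator: 100(j929) + 800 = 800 + j92900
Denominator: (j929) + 929 = 929 + j929
|N| = √(800² + 92900²) ≈ 92903, ∠N ≈ 89.51°
|D| = √(929² + 929²) ≈ 1313.8, ∠D ≈ 45.00°
|L| = 92903 / 1313.8 ≈ 70.713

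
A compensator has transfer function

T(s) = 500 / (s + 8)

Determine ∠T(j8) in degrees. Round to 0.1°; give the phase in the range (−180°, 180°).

-45.0°

At s = jω = j8:
pole (s+8): 8 + j8 → |·| = √(8²+8²) = √128 ≈ 11.314, ∠ = arctan(8/8) ≈ 45.00°
∠T = 0.00° − 45.00° = -45.00°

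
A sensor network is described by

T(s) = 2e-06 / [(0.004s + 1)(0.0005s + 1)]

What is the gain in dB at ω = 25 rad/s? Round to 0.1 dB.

At ω = 25 rad/s:
pole (1 + j25·0.004) = 1 + j0.1 → |·| ≈ 1.005, ∠ ≈ 5.71°
pole (1 + j25·0.0005) = 1 + j0.0125 → |·| ≈ 1.0001, ∠ ≈ 0.72°
|T| = 2e-06 · 1 / (1.005 · 1.0001) ≈ 1.9899e-06
Gain = 20 log₁₀(1.9899e-06) ≈ -114.02 dB

-114.0 dB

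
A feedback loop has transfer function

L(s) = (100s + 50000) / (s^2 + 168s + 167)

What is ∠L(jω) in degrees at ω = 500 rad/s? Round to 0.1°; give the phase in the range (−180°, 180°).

-116.4°

Substitute s = j500:
Numerator: 100(j500) + 50000 = 50000 + j50000
Denominator: (j500)^2 + 168(j500) + 167 = -249833 + j84000
|N| = √(50000² + 50000²) ≈ 70711, ∠N ≈ 45.00°
|D| = √(249833² + 84000²) ≈ 2.6358e+05, ∠D ≈ 161.42°
∠L = 45.00° − 161.42° = -116.42°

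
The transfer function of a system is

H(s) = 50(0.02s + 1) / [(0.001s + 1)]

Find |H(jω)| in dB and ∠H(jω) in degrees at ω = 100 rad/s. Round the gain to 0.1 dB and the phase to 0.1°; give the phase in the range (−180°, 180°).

40.9 dB, 57.7°

At ω = 100 rad/s:
zero (1 + j100·0.02) = 1 + j2 → |·| ≈ 2.2361, ∠ ≈ 63.43°
pole (1 + j100·0.001) = 1 + j0.1 → |·| ≈ 1.005, ∠ ≈ 5.71°
|H| = 50 · 2.2361 / (1.005) ≈ 111.25
Gain = 20 log₁₀(111.25) ≈ 40.93 dB
∠H = (63.43°) − (5.71°) = 57.72°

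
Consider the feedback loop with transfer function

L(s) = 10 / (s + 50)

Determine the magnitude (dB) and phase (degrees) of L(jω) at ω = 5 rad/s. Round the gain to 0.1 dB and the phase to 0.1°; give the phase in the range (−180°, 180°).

Substitute s = j5:
Numerator: 10 = 10 + j0
Denominator: (j5) + 50 = 50 + j5
|N| = √(10² + 0²) ≈ 10, ∠N ≈ 0.00°
|D| = √(50² + 5²) ≈ 50.249, ∠D ≈ 5.71°
|L| = 10 / 50.249 ≈ 0.19901
Gain = 20 log₁₀(0.19901) ≈ -14.02 dB
∠L = 0.00° − 5.71° = -5.71°

-14.0 dB, -5.7°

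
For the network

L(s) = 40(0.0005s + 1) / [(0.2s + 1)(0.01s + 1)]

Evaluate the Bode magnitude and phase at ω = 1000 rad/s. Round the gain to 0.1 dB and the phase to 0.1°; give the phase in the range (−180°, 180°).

-33.1 dB, -147.4°

At ω = 1000 rad/s:
zero (1 + j1000·0.0005) = 1 + j0.5 → |·| ≈ 1.118, ∠ ≈ 26.57°
pole (1 + j1000·0.2) = 1 + j200 → |·| ≈ 200, ∠ ≈ 89.71°
pole (1 + j1000·0.01) = 1 + j10 → |·| ≈ 10.05, ∠ ≈ 84.29°
|L| = 40 · 1.118 / (200 · 10.05) ≈ 0.022249
Gain = 20 log₁₀(0.022249) ≈ -33.05 dB
∠L = (26.57°) − (89.71° + 84.29°) = -147.43°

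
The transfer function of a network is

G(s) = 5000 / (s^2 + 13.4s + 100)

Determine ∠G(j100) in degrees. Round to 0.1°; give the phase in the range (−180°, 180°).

At s = jω = j100:
quadratic: (j100)² + 13.4·j100 + 100 = -9900 + j1340 → |·| ≈ 9990.3, ∠ ≈ 172.29°
∠G = 0.00° − 172.29° = -172.29°

-172.3°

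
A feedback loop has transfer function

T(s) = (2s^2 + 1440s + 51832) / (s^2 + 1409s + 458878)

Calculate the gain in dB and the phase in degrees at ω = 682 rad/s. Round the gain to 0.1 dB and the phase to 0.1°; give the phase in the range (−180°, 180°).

2.7 dB, 41.4°

Substitute s = j682:
Numerator: 2(j682)^2 + 1440(j682) + 51832 = -878416 + j982080
Denominator: (j682)^2 + 1409(j682) + 458878 = -6246 + j960938
|N| = √(878416² + 982080²) ≈ 1.3176e+06, ∠N ≈ 131.81°
|D| = √(6246² + 960938²) ≈ 9.6096e+05, ∠D ≈ 90.37°
|T| = 1.3176e+06 / 9.6096e+05 ≈ 1.3711
Gain = 20 log₁₀(1.3711) ≈ 2.74 dB
∠T = 131.81° − 90.37° = 41.44°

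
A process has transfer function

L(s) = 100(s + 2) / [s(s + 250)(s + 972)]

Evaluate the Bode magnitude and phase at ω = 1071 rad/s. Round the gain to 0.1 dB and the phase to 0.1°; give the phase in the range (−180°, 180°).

-84.0 dB, -124.7°

At s = jω = j1071:
zero (s+2): 2 + j1071 → |·| = √(2²+1071²) = √1147045 ≈ 1071, ∠ = arctan(1071/2) ≈ 89.89°
pole (s+250): 250 + j1071 → |·| = √(250²+1071²) = √1209541 ≈ 1099.8, ∠ = arctan(1071/250) ≈ 76.86°
pole (s+972): 972 + j1071 → |·| = √(972²+1071²) = √2091825 ≈ 1446.3, ∠ = arctan(1071/972) ≈ 47.77°
pole at origin: |s| = 1071, ∠ = 90.00° (in denominator)
|L| = 100 · 1071 / 1.7036e+09 ≈ 6.2867e-05
Gain = 20 log₁₀(6.2867e-05) ≈ -84.03 dB
∠L = 89.89° − 214.63° = -124.74°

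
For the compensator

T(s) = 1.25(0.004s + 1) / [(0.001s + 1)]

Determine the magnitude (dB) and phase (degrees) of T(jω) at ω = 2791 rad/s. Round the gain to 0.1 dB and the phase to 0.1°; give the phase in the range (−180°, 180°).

At ω = 2791 rad/s:
zero (1 + j2791·0.004) = 1 + j11.164 → |·| ≈ 11.209, ∠ ≈ 84.88°
pole (1 + j2791·0.001) = 1 + j2.791 → |·| ≈ 2.9647, ∠ ≈ 70.29°
|T| = 1.25 · 11.209 / (2.9647) ≈ 4.726
Gain = 20 log₁₀(4.726) ≈ 13.49 dB
∠T = (84.88°) − (70.29°) = 14.59°

13.5 dB, 14.6°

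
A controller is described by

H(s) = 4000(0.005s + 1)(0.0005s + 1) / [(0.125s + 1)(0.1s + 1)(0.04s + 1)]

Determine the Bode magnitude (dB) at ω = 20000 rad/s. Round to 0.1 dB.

-60.0 dB

At ω = 20000 rad/s:
zero (1 + j20000·0.005) = 1 + j100 → |·| ≈ 100, ∠ ≈ 89.43°
zero (1 + j20000·0.0005) = 1 + j10 → |·| ≈ 10.05, ∠ ≈ 84.29°
pole (1 + j20000·0.125) = 1 + j2500 → |·| ≈ 2500, ∠ ≈ 89.98°
pole (1 + j20000·0.1) = 1 + j2000 → |·| ≈ 2000, ∠ ≈ 89.97°
pole (1 + j20000·0.04) = 1 + j800 → |·| ≈ 800, ∠ ≈ 89.93°
|H| = 4000 · 100 · 10.05 / (2500 · 2000 · 800) ≈ 0.001005
Gain = 20 log₁₀(0.001005) ≈ -59.96 dB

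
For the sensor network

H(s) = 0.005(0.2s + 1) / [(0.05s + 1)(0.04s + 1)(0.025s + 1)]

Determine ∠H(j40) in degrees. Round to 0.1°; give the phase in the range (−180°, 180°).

At ω = 40 rad/s:
zero (1 + j40·0.2) = 1 + j8 → |·| ≈ 8.0623, ∠ ≈ 82.87°
pole (1 + j40·0.05) = 1 + j2 → |·| ≈ 2.2361, ∠ ≈ 63.43°
pole (1 + j40·0.04) = 1 + j1.6 → |·| ≈ 1.8868, ∠ ≈ 57.99°
pole (1 + j40·0.025) = 1 + j1 → |·| ≈ 1.4142, ∠ ≈ 45.00°
∠H = (82.87°) − (63.43° + 57.99° + 45.00°) = -83.55°

-83.6°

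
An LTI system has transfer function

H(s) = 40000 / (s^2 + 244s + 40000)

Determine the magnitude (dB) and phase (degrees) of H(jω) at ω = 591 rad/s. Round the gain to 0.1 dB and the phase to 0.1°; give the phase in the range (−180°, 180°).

-18.6 dB, -155.0°

At s = jω = j591:
quadratic: (j591)² + 244·j591 + 40000 = -309281 + j144204 → |·| ≈ 3.4125e+05, ∠ ≈ 155.00°
|H| = 40000 / 3.4125e+05 ≈ 0.11722
Gain = 20 log₁₀(0.11722) ≈ -18.62 dB
∠H = 0.00° − 155.00° = -155.00°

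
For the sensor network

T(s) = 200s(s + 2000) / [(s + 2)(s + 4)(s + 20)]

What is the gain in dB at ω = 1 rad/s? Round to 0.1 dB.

At s = jω = j1:
zero (s+2000): 2000 + j1 → |·| = √(2000²+1²) = √4000001 ≈ 2000, ∠ = arctan(1/2000) ≈ 0.03°
zero at origin: s = j1 → |·| = 1, ∠ = 90.00°
pole (s+2): 2 + j1 → |·| = √(2²+1²) = √5 ≈ 2.2361, ∠ = arctan(1/2) ≈ 26.57°
pole (s+4): 4 + j1 → |·| = √(4²+1²) = √17 ≈ 4.1231, ∠ = arctan(1/4) ≈ 14.04°
pole (s+20): 20 + j1 → |·| = √(20²+1²) = √401 ≈ 20.025, ∠ = arctan(1/20) ≈ 2.86°
|T| = 200 · 2000 / 184.62 ≈ 2166.6
Gain = 20 log₁₀(2166.6) ≈ 66.72 dB

66.7 dB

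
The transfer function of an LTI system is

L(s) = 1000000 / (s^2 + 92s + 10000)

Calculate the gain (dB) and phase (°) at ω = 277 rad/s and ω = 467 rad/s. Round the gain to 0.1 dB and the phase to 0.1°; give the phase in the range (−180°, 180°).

At s = jω = j277:
quadratic: (j277)² + 92·j277 + 10000 = -66729 + j25484 → |·| ≈ 71430, ∠ ≈ 159.10°
|L| = 1000000 / 71430 ≈ 14
Gain = 20 log₁₀(14) ≈ 22.92 dB
∠L = 0.00° − 159.10° = -159.10°

At s = jω = j467:
quadratic: (j467)² + 92·j467 + 10000 = -208089 + j42964 → |·| ≈ 2.1248e+05, ∠ ≈ 168.33°
|L| = 1000000 / 2.1248e+05 ≈ 4.7063
Gain = 20 log₁₀(4.7063) ≈ 13.45 dB
∠L = 0.00° − 168.33° = -168.33°

ω = 277: 22.9 dB, -159.1°; ω = 467: 13.5 dB, -168.3°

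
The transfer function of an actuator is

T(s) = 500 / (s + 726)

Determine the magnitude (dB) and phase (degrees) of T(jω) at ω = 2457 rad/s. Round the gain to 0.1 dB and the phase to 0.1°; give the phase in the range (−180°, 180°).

-14.2 dB, -73.5°

Substitute s = j2457:
Numerator: 500 = 500 + j0
Denominator: (j2457) + 726 = 726 + j2457
|N| = √(500² + 0²) ≈ 500, ∠N ≈ 0.00°
|D| = √(726² + 2457²) ≈ 2562, ∠D ≈ 73.54°
|T| = 500 / 2562 ≈ 0.19516
Gain = 20 log₁₀(0.19516) ≈ -14.19 dB
∠T = 0.00° − 73.54° = -73.54°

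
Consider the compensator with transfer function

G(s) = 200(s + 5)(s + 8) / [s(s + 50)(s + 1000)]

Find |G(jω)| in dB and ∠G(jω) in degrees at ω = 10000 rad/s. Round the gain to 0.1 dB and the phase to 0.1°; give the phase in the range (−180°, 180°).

-34.0 dB, -84.1°

At s = jω = j10000:
zero (s+5): 5 + j10000 → |·| = √(5²+10000²) = √100000025 ≈ 10000, ∠ = arctan(10000/5) ≈ 89.97°
zero (s+8): 8 + j10000 → |·| = √(8²+10000²) = √100000064 ≈ 10000, ∠ = arctan(10000/8) ≈ 89.95°
pole (s+50): 50 + j10000 → |·| = √(50²+10000²) = √100002500 ≈ 10000, ∠ = arctan(10000/50) ≈ 89.71°
pole (s+1000): 1000 + j10000 → |·| = √(1000²+10000²) = √101000000 ≈ 10050, ∠ = arctan(10000/1000) ≈ 84.29°
pole at origin: |s| = 10000, ∠ = 90.00° (in denominator)
|G| = 200 · 1e+08 / 1.005e+12 ≈ 0.0199
Gain = 20 log₁₀(0.0199) ≈ -34.02 dB
∠G = 179.92° − 264.00° = -84.08°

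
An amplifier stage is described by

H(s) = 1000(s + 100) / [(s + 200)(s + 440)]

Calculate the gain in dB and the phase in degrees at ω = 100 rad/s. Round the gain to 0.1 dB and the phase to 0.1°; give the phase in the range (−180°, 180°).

At s = jω = j100:
zero (s+100): 100 + j100 → |·| = √(100²+100²) = √20000 ≈ 141.42, ∠ = arctan(100/100) ≈ 45.00°
pole (s+200): 200 + j100 → |·| = √(200²+100²) = √50000 ≈ 223.61, ∠ = arctan(100/200) ≈ 26.57°
pole (s+440): 440 + j100 → |·| = √(440²+100²) = √203600 ≈ 451.22, ∠ = arctan(100/440) ≈ 12.80°
|H| = 1000 · 141.42 / 1.009e+05 ≈ 1.4016
Gain = 20 log₁₀(1.4016) ≈ 2.93 dB
∠H = 45.00° − 39.37° = 5.63°

2.9 dB, 5.6°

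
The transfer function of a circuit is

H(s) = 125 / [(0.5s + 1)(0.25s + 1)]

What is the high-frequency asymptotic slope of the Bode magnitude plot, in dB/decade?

Each pole contributes −20 dB/decade at high frequency; each zero contributes +20 dB/decade.
Net: 0 zero(s) − 2 pole(s) → -40 dB/decade.

-40 dB/decade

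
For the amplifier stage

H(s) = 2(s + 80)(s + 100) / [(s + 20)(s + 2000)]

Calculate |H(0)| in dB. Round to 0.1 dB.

H(0) = 2·80·100 / (20·2000) = 0.4
20 log₁₀(0.4) ≈ -7.96 dB

-8.0 dB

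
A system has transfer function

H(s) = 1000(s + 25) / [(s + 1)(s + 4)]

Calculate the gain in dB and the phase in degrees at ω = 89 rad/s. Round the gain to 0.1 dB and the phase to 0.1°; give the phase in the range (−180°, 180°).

At s = jω = j89:
zero (s+25): 25 + j89 → |·| = √(25²+89²) = √8546 ≈ 92.445, ∠ = arctan(89/25) ≈ 74.31°
pole (s+1): 1 + j89 → |·| = √(1²+89²) = √7922 ≈ 89.006, ∠ = arctan(89/1) ≈ 89.36°
pole (s+4): 4 + j89 → |·| = √(4²+89²) = √7937 ≈ 89.09, ∠ = arctan(89/4) ≈ 87.43°
|H| = 1000 · 92.445 / 7929.5 ≈ 11.658
Gain = 20 log₁₀(11.658) ≈ 21.33 dB
∠H = 74.31° − 176.79° = -102.48°

21.3 dB, -102.5°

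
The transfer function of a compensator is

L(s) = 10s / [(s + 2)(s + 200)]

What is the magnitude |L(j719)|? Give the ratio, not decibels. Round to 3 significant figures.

0.0134

At s = jω = j719:
zero at origin: s = j719 → |·| = 719, ∠ = 90.00°
pole (s+2): 2 + j719 → |·| = √(2²+719²) = √516965 ≈ 719, ∠ = arctan(719/2) ≈ 89.84°
pole (s+200): 200 + j719 → |·| = √(200²+719²) = √556961 ≈ 746.3, ∠ = arctan(719/200) ≈ 74.46°
|L| = 10 · 719 / 5.3659e+05 ≈ 0.013399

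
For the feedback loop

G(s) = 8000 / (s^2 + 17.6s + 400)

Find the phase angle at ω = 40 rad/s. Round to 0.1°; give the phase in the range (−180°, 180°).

At s = jω = j40:
quadratic: (j40)² + 17.6·j40 + 400 = -1200 + j704 → |·| ≈ 1391.3, ∠ ≈ 149.60°
∠G = 0.00° − 149.60° = -149.60°

-149.6°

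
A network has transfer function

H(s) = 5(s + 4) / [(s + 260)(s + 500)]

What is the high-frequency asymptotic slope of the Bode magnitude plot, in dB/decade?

-20 dB/decade

Each pole contributes −20 dB/decade at high frequency; each zero contributes +20 dB/decade.
Net: 1 zero(s) − 2 pole(s) → -20 dB/decade.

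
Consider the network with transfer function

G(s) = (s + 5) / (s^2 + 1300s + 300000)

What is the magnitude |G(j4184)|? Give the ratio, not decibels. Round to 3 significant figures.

0.000232

Substitute s = j4184:
Numerator: (j4184) + 5 = 5 + j4184
Denominator: (j4184)^2 + 1300(j4184) + 300000 = -17205856 + j5439200
|N| = √(5² + 4184²) ≈ 4184, ∠N ≈ 89.93°
|D| = √(17205856² + 5439200²) ≈ 1.8045e+07, ∠D ≈ 162.46°
|G| = 4184 / 1.8045e+07 ≈ 0.00023186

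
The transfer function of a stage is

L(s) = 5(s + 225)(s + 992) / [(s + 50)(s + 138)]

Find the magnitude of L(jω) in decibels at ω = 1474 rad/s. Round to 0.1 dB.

At s = jω = j1474:
zero (s+225): 225 + j1474 → |·| = √(225²+1474²) = √2223301 ≈ 1491.1, ∠ = arctan(1474/225) ≈ 81.32°
zero (s+992): 992 + j1474 → |·| = √(992²+1474²) = √3156740 ≈ 1776.7, ∠ = arctan(1474/992) ≈ 56.06°
pole (s+50): 50 + j1474 → |·| = √(50²+1474²) = √2175176 ≈ 1474.8, ∠ = arctan(1474/50) ≈ 88.06°
pole (s+138): 138 + j1474 → |·| = √(138²+1474²) = √2191720 ≈ 1480.4, ∠ = arctan(1474/138) ≈ 84.65°
|L| = 5 · 2.6492e+06 / 2.1833e+06 ≈ 6.067
Gain = 20 log₁₀(6.067) ≈ 15.66 dB

15.7 dB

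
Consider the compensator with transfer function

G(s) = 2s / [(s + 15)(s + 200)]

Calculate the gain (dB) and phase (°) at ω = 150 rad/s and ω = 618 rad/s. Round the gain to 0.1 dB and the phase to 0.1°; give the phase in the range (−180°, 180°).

ω = 150: -42.0 dB, -31.2°; ω = 618: -50.2 dB, -70.7°

At s = jω = j150:
zero at origin: s = j150 → |·| = 150, ∠ = 90.00°
pole (s+15): 15 + j150 → |·| = √(15²+150²) = √22725 ≈ 150.75, ∠ = arctan(150/15) ≈ 84.29°
pole (s+200): 200 + j150 → |·| = √(200²+150²) = √62500 ≈ 250, ∠ = arctan(150/200) ≈ 36.87°
|G| = 2 · 150 / 37688 ≈ 0.0079601
Gain = 20 log₁₀(0.0079601) ≈ -41.98 dB
∠G = 90.00° − 121.16° = -31.16°

At s = jω = j618:
zero at origin: s = j618 → |·| = 618, ∠ = 90.00°
pole (s+15): 15 + j618 → |·| = √(15²+618²) = √382149 ≈ 618.18, ∠ = arctan(618/15) ≈ 88.61°
pole (s+200): 200 + j618 → |·| = √(200²+618²) = √421924 ≈ 649.56, ∠ = arctan(618/200) ≈ 72.07°
|G| = 2 · 618 / 4.0155e+05 ≈ 0.0030781
Gain = 20 log₁₀(0.0030781) ≈ -50.23 dB
∠G = 90.00° − 160.68° = -70.68°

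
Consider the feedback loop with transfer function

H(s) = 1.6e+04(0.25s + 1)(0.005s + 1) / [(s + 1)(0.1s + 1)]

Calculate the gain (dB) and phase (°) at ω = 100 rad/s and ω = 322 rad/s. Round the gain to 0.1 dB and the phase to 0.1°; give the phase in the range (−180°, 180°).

ω = 100: 53.0 dB, -59.4°; ω = 322: 47.4 dB, -30.6°

At ω = 100 rad/s:
zero (1 + j100·0.25) = 1 + j25 → |·| ≈ 25.02, ∠ ≈ 87.71°
zero (1 + j100·0.005) = 1 + j0.5 → |·| ≈ 1.118, ∠ ≈ 26.57°
pole (1 + j100·1) = 1 + j100 → |·| ≈ 100, ∠ ≈ 89.43°
pole (1 + j100·0.1) = 1 + j10 → |·| ≈ 10.05, ∠ ≈ 84.29°
|H| = 1.6e+04 · 25.02 · 1.118 / (100 · 10.05) ≈ 445.33
Gain = 20 log₁₀(445.33) ≈ 52.97 dB
∠H = (87.71° + 26.57°) − (89.43° + 84.29°) = -59.44°

At ω = 322 rad/s:
zero (1 + j322·0.25) = 1 + j80.5 → |·| ≈ 80.506, ∠ ≈ 89.29°
zero (1 + j322·0.005) = 1 + j1.61 → |·| ≈ 1.8953, ∠ ≈ 58.15°
pole (1 + j322·1) = 1 + j322 → |·| ≈ 322, ∠ ≈ 89.82°
pole (1 + j322·0.1) = 1 + j32.2 → |·| ≈ 32.216, ∠ ≈ 88.22°
|H| = 1.6e+04 · 80.506 · 1.8953 / (322 · 32.216) ≈ 235.34
Gain = 20 log₁₀(235.34) ≈ 47.43 dB
∠H = (89.29° + 58.15°) − (89.82° + 88.22°) = -30.60°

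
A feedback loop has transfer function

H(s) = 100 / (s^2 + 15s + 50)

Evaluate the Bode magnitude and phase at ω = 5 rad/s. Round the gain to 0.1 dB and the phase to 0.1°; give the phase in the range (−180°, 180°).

Substitute s = j5:
Numerator: 100 = 100 + j0
Denominator: (j5)^2 + 15(j5) + 50 = 25 + j75
|N| = √(100² + 0²) ≈ 100, ∠N ≈ 0.00°
|D| = √(25² + 75²) ≈ 79.057, ∠D ≈ 71.57°
|H| = 100 / 79.057 ≈ 1.2649
Gain = 20 log₁₀(1.2649) ≈ 2.04 dB
∠H = 0.00° − 71.57° = -71.57°

2.0 dB, -71.6°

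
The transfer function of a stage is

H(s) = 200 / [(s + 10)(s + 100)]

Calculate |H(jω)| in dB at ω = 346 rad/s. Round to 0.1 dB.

-55.9 dB

At s = jω = j346:
pole (s+10): 10 + j346 → |·| = √(10²+346²) = √119816 ≈ 346.14, ∠ = arctan(346/10) ≈ 88.34°
pole (s+100): 100 + j346 → |·| = √(100²+346²) = √129716 ≈ 360.16, ∠ = arctan(346/100) ≈ 73.88°
|H| = 200 / 1.2467e+05 ≈ 0.0016042
Gain = 20 log₁₀(0.0016042) ≈ -55.89 dB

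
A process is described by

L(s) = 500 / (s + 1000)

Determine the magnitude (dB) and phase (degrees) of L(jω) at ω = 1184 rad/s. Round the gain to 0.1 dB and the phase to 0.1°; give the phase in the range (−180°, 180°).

Substitute s = j1184:
Numerator: 500 = 500 + j0
Denominator: (j1184) + 1000 = 1000 + j1184
|N| = √(500² + 0²) ≈ 500, ∠N ≈ 0.00°
|D| = √(1000² + 1184²) ≈ 1549.8, ∠D ≈ 49.82°
|L| = 500 / 1549.8 ≈ 0.32262
Gain = 20 log₁₀(0.32262) ≈ -9.83 dB
∠L = 0.00° − 49.82° = -49.82°

-9.8 dB, -49.8°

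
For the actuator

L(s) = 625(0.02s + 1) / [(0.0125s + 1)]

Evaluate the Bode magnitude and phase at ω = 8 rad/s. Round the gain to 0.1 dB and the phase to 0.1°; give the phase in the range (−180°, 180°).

At ω = 8 rad/s:
zero (1 + j8·0.02) = 1 + j0.16 → |·| ≈ 1.0127, ∠ ≈ 9.09°
pole (1 + j8·0.0125) = 1 + j0.1 → |·| ≈ 1.005, ∠ ≈ 5.71°
|L| = 625 · 1.0127 / (1.005) ≈ 629.79
Gain = 20 log₁₀(629.79) ≈ 55.98 dB
∠L = (9.09°) − (5.71°) = 3.38°

56.0 dB, 3.4°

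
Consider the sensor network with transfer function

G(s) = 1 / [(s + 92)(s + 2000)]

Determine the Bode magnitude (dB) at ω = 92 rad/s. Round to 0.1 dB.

At s = jω = j92:
pole (s+92): 92 + j92 → |·| = √(92²+92²) = √16928 ≈ 130.11, ∠ = arctan(92/92) ≈ 45.00°
pole (s+2000): 2000 + j92 → |·| = √(2000²+92²) = √4008464 ≈ 2002.1, ∠ = arctan(92/2000) ≈ 2.63°
|G| = 1 / 2.6049e+05 ≈ 3.8389e-06
Gain = 20 log₁₀(3.8389e-06) ≈ -108.32 dB

-108.3 dB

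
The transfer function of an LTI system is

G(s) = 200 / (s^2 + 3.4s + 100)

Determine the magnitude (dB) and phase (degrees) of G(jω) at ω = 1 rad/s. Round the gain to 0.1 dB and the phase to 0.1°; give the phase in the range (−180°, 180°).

At s = jω = j1:
quadratic: (j1)² + 3.4·j1 + 100 = 99 + j3.4 → |·| ≈ 99.058, ∠ ≈ 1.97°
|G| = 200 / 99.058 ≈ 2.019
Gain = 20 log₁₀(2.019) ≈ 6.10 dB
∠G = 0.00° − 1.97° = -1.97°

6.1 dB, -2.0°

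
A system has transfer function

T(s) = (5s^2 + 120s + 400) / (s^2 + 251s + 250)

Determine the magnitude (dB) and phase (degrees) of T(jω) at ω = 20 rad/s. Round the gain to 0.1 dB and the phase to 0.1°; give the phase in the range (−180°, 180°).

-4.8 dB, 32.0°

Substitute s = j20:
Numerator: 5(j20)^2 + 120(j20) + 400 = -1600 + j2400
Denominator: (j20)^2 + 251(j20) + 250 = -150 + j5020
|N| = √(1600² + 2400²) ≈ 2884.4, ∠N ≈ 123.69°
|D| = √(150² + 5020²) ≈ 5022.2, ∠D ≈ 91.71°
|T| = 2884.4 / 5022.2 ≈ 0.57433
Gain = 20 log₁₀(0.57433) ≈ -4.82 dB
∠T = 123.69° − 91.71° = 31.98°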